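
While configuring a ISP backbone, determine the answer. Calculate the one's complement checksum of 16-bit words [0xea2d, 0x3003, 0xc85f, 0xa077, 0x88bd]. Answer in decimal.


Given words: [0xea2d, 0x3003, 0xc85f, 0xa077, 0x88bd]
Step 1: Sum all words
Raw sum = 59949 + 12291 + 51295 + 41079 + 35005 = 199619
Step 2: Fold carry: (3011 + 3) = 3014
One's complement = ~3014 & 0xFFFF = 62521

62521


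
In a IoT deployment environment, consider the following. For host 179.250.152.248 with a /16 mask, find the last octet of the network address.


Given: IP = 179.250.152.248, prefix = /16
Subnet mask = 255.255.0.0
Last octet of IP: 248
Last octet of mask: 0
Network last octet = 248 AND 0 = 0

0


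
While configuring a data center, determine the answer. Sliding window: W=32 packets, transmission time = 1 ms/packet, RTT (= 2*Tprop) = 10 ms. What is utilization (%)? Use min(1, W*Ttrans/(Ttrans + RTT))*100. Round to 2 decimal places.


Given: W = 32, Ttrans = 1 ms, RTT = 10 ms (= 2 * Tprop, Tprop = 5 ms)
Cycle time = Ttrans + RTT = 1 + 10 = 11 ms (first packet sent until its ACK returns)
W * Ttrans = 32 * 1 = 32 ms of sending per cycle
W * Ttrans / (Ttrans + RTT) = 32 / 11 = 2.909091
U = min(1, 2.909091) = 1.000000
U% = 100.00%

100.00


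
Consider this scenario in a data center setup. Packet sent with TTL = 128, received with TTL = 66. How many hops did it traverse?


Given: initial TTL = 128, received TTL = 66
Hops = initial TTL - received TTL
Hops = 128 - 66 = 62

62


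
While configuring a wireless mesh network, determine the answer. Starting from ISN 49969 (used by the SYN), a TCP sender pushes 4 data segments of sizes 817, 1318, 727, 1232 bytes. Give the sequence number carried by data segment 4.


The SYN occupies sequence number ISN = 49969, so the first data byte is ISN + 1 = 49970.
SEQ of data segment i = (ISN + 1) + sum of payload sizes of segments 1..i-1.
Segment 1: SEQ = 49970, payload = 817 bytes
Segment 2: SEQ = 50787, payload = 1318 bytes
Segment 3: SEQ = 52105, payload = 727 bytes
Segment 4: SEQ = 52832, payload = 1232 bytes
SEQ of segment 4 = 49970 + 817 + 1318 + 727 = 52832

52832


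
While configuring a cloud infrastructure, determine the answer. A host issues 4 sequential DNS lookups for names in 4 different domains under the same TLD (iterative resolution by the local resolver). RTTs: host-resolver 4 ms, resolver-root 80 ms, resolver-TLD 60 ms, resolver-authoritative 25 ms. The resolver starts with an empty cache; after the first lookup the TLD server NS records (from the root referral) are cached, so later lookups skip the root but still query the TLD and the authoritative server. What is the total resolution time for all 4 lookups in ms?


Lookup 1 (cold cache): local + root + TLD + auth = 4 + 80 + 60 + 25 = 169 ms
Lookups 2..4 (TLD NS cached -> skip root; new domain -> still ask TLD and auth): local + TLD + auth = 4 + 60 + 25 = 89 ms each
Remaining 3 lookups: 3 * 89 = 267 ms
Total = 169 + 267 = 436 ms

436


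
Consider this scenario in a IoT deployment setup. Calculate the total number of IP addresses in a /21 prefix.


Given: CIDR prefix /21
Host bits = 32 - 21 = 11
Total addresses = 2^11 = 2048

2048


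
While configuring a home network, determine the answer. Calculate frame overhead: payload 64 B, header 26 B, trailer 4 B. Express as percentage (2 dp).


Given: payload = 64 B, header = 26 B, trailer = 4 B
Overhead bytes = header + trailer = 26 + 4 = 30
Total frame = payload + overhead = 64 + 30 = 94
Overhead % = 30 / 94 * 100 = 31.9149% -> 31.91% (2 dp)

31.91


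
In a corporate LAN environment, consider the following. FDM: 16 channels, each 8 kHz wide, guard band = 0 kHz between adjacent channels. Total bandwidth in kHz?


Given: 16 channels, 8 kHz each, guard = 0 kHz
Channel bandwidth = 16 * 8 = 128 kHz
Guard bands = 15 gaps * 0 kHz = 0 kHz
Total = 128 + 0 = 128 kHz

128


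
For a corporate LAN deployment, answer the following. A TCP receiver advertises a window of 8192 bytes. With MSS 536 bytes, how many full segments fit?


Given: RWND = 8192 bytes, MSS = 536 bytes
Full segments = floor(RWND / MSS)
Full segments = floor(8192 / 536)
Full segments = floor(15.2836) = 15

15


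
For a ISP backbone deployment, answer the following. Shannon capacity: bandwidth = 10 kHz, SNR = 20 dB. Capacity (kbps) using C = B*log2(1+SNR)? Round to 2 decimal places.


Given: B = 10 kHz, SNR = 20 dB
SNR linear = 10^(20/10) = 100
1 + SNR = 101
log2(101) = 6.6582114828
C = 10 * 1000 * 6.6582114828 = 66582.1148 bps
C = 66.582115 kbps -> 66.58 kbps (2 dp)

66.58


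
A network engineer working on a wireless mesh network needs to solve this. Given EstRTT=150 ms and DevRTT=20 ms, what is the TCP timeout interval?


Given: EstRTT = 150 ms, DevRTT = 20 ms
Timeout = EstRTT + 4 * DevRTT
4 * DevRTT = 4 * 20 = 80
Timeout = 150 + 80 = 230 ms

230


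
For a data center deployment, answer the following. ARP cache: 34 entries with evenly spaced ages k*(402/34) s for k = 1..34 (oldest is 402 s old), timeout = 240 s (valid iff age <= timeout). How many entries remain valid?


Ages are k * 402/34 s for k = 1..34 (spacing = 11.8235 s).
Entry k is valid iff k * 402/34 <= 240 iff k <= 34 * 240 / 402 = 20.2985
n_valid = floor(20.2985) = 20
(n_stale = 34 - 20 = 14)

20


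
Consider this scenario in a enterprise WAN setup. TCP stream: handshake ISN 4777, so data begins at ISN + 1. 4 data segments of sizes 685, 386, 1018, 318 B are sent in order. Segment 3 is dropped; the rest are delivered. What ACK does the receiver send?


SYN uses sequence number 4777; first data byte = ISN + 1 = 4778.
Segment 1: SEQ = 4778, len = 685 B, covers [4778, 5462]
Segment 2: SEQ = 5463, len = 386 B, covers [5463, 5848]
Segment 3: SEQ = 5849, len = 1018 B, covers [5849, 6866] [LOST]
Segment 4: SEQ = 6867, len = 318 B, covers [6867, 7184]
In-order data received: bytes [4778, 5848] (segments 1..2).
Segment 3 missing -> gap begins at byte 5849; later segments buffered out of order.
Cumulative ACK = next expected in-order byte = 4778 + 685 + 386 = 5849

5849


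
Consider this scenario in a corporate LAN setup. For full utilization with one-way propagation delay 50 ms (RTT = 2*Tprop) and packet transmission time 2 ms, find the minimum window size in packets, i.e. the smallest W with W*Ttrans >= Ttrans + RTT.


Given: Ttrans = 2 ms, RTT = 100 ms (= 2 * Tprop, Tprop = 50 ms)
Time until first ACK returns = Ttrans + RTT = 2 + 100 = 102 ms
Need W * Ttrans >= Ttrans + RTT  ->  W >= (Ttrans + RTT) / Ttrans
(Ttrans + RTT) / Ttrans = 102 / 2 = 51
W_min = ceil(51) = 51

51


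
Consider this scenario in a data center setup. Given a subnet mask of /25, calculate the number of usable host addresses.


Given: subnet mask /25
Host bits = 32 - 25 = 7
Total addresses = 2^7 = 128
Usable hosts = 128 - 2 (network + broadcast) = 126

126


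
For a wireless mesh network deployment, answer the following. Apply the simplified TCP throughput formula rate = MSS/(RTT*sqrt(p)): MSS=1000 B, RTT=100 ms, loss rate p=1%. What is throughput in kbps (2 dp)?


Given: MSS = 1000 bytes, RTT = 100 ms, loss = 1%
RTT in seconds = 100 / 1000 = 0.1
Loss rate = 1% = 0.01
sqrt(loss) = sqrt(0.01) = 0.1
Throughput (bytes/s) = 1000 / (0.1 * 0.1) = 100000.0000
Throughput (kbps) = 100000.0000 * 8 / 1000 = 800.000000 -> 800.00 kbps (2 dp)

800.00


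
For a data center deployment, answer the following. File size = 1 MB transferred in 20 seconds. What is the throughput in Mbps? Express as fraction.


Given: file = 1 MB, time = 20 s
File in Mb = 1 * 8 = 8 Mb
Throughput = 8 / 20 Mbps
Throughput = 2/5 Mbps

2/5


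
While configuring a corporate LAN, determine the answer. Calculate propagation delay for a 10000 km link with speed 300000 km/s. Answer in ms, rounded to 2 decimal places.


Given: distance = 10000 km, speed = 300000 km/s
Delay = distance / speed = 10000 / 300000 seconds
Delay in ms = 10000 * 1000 / 300000
Delay = 33.3333 ms
Rounded to 2 dp = 33.33 ms

33.33


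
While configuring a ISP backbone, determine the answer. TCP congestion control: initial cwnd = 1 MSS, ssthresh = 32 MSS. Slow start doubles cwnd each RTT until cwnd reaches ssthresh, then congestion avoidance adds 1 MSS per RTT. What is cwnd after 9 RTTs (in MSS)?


RTT 0: cwnd = 1 MSS (initial)
RTT 1: cwnd = 2 MSS (slow start, doubled)
RTT 2: cwnd = 4 MSS (slow start, doubled)
RTT 3: cwnd = 8 MSS (slow start, doubled)
RTT 4: cwnd = 16 MSS (slow start, doubled)
RTT 5: cwnd = 32 MSS (slow start, doubled)
RTT 6: cwnd = 33 MSS (congestion avoidance, +1)
RTT 7: cwnd = 34 MSS (congestion avoidance, +1)
RTT 8: cwnd = 35 MSS (congestion avoidance, +1)
RTT 9: cwnd = 36 MSS (congestion avoidance, +1)

36


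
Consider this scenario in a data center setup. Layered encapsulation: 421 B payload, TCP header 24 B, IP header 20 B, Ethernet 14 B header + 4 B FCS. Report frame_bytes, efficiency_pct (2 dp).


TCP segment = 421 + 24 = 445 B
IP packet = 445 + 20 = 465 B
Ethernet frame = 465 + 14 + 4 = 483 B
Efficiency = app / frame = 421 / 483 = 0.871636 = 87.1636% -> 87.16% (2 dp)

483, 87.16


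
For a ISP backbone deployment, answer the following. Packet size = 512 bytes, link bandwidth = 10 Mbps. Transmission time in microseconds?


Given: packet = 512 bytes, bandwidth = 10 Mbps
Packet in bits = 512 * 8 = 4096 bits
Bandwidth = 10 * 10^6 = 10000000 bps
Time = 4096 / 10000000 seconds
Time in us = 4096 * 10^6 / 10000000 = 409.6

409.6


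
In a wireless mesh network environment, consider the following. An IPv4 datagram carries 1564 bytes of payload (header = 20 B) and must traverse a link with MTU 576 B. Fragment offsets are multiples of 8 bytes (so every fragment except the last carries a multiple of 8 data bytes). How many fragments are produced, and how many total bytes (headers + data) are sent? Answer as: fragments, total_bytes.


Max data per non-final fragment = floor((MTU - header)/8)*8 = floor((576 - 20)/8)*8 = floor(556/8)*8 = 552 B
Final fragment needs no 8-byte alignment: it can carry up to MTU - header = 556 B
Non-final fragments needed = ceil((payload - 556) / 552) = ceil(1008/552) = ceil(1.8261) = 2
Number of fragments = 2 + 1 = 3
Fragment sizes (data): 2 * 552 B + 460 B (last, 460 <= 556 OK)
Total bytes sent = payload + n_frags * header = 1564 + 3*20 = 1564 + 60 = 1624 B

3, 1624


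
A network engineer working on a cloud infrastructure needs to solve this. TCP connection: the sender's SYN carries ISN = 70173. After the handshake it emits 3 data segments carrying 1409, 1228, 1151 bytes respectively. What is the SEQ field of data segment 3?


The SYN occupies sequence number ISN = 70173, so the first data byte is ISN + 1 = 70174.
SEQ of data segment i = (ISN + 1) + sum of payload sizes of segments 1..i-1.
Segment 1: SEQ = 70174, payload = 1409 bytes
Segment 2: SEQ = 71583, payload = 1228 bytes
Segment 3: SEQ = 72811, payload = 1151 bytes
SEQ of segment 3 = 70174 + 1409 + 1228 = 72811

72811


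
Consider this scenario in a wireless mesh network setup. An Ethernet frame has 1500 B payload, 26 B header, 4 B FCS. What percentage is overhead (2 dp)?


Given: payload = 1500 B, header = 26 B, trailer = 4 B
Overhead bytes = header + trailer = 26 + 4 = 30
Total frame = payload + overhead = 1500 + 30 = 1530
Overhead % = 30 / 1530 * 100 = 1.9608% -> 1.96% (2 dp)

1.96


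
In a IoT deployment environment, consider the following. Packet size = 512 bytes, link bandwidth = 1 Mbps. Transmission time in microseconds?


Given: packet = 512 bytes, bandwidth = 1 Mbps
Packet in bits = 512 * 8 = 4096 bits
Bandwidth = 1 * 10^6 = 1000000 bps
Time = 4096 / 1000000 seconds
Time in us = 4096 * 10^6 / 1000000 = 4096

4096


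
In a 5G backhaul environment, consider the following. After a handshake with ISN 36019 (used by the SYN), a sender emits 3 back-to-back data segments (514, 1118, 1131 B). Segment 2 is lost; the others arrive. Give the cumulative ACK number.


SYN uses sequence number 36019; first data byte = ISN + 1 = 36020.
Segment 1: SEQ = 36020, len = 514 B, covers [36020, 36533]
Segment 2: SEQ = 36534, len = 1118 B, covers [36534, 37651] [LOST]
Segment 3: SEQ = 37652, len = 1131 B, covers [37652, 38782]
In-order data received: bytes [36020, 36533] (segments 1..1).
Segment 2 missing -> gap begins at byte 36534; later segments buffered out of order.
Cumulative ACK = next expected in-order byte = 36020 + 514 = 36534

36534


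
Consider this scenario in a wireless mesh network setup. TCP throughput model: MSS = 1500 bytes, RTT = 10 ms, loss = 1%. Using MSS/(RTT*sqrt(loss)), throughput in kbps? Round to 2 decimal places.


Given: MSS = 1500 bytes, RTT = 10 ms, loss = 1%
RTT in seconds = 10 / 1000 = 0.01
Loss rate = 1% = 0.01
sqrt(loss) = sqrt(0.01) = 0.1
Throughput (bytes/s) = 1500 / (0.01 * 0.1) = 1500000.0000
Throughput (kbps) = 1500000.0000 * 8 / 1000 = 12000.000000 -> 12000.00 kbps (2 dp)

12000.00


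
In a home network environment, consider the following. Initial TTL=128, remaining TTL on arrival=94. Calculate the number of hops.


Given: initial TTL = 128, received TTL = 94
Hops = initial TTL - received TTL
Hops = 128 - 94 = 34

34


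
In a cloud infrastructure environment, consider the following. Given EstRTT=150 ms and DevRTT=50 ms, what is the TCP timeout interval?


Given: EstRTT = 150 ms, DevRTT = 50 ms
Timeout = EstRTT + 4 * DevRTT
4 * DevRTT = 4 * 50 = 200
Timeout = 150 + 200 = 350 ms

350


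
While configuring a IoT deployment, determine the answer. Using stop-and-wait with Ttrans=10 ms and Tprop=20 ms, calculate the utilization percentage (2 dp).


Given: Ttrans = 10 ms, Tprop = 20 ms
RTT = 2 * Tprop = 2 * 20 = 40 ms
U = Ttrans / (Ttrans + RTT)
U = 10 / (10 + 40)
U = 10 / 50 = 0.2
U% = 20.00%

20.00


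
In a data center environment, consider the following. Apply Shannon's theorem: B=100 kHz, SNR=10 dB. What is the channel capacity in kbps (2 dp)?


Given: B = 100 kHz, SNR = 10 dB
SNR linear = 10^(10/10) = 10
1 + SNR = 11
log2(11) = 3.4594316186
C = 100 * 1000 * 3.4594316186 = 345943.1619 bps
C = 345.943162 kbps -> 345.94 kbps (2 dp)

345.94


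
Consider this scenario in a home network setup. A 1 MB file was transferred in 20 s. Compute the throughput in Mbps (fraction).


Given: file = 1 MB, time = 20 s
File in Mb = 1 * 8 = 8 Mb
Throughput = 8 / 20 Mbps
Throughput = 2/5 Mbps

2/5


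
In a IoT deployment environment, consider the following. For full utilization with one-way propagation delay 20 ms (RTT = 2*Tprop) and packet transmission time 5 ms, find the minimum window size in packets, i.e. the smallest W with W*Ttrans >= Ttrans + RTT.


Given: Ttrans = 5 ms, RTT = 40 ms (= 2 * Tprop, Tprop = 20 ms)
Time until first ACK returns = Ttrans + RTT = 5 + 40 = 45 ms
Need W * Ttrans >= Ttrans + RTT  ->  W >= (Ttrans + RTT) / Ttrans
(Ttrans + RTT) / Ttrans = 45 / 5 = 9
W_min = ceil(9) = 9

9


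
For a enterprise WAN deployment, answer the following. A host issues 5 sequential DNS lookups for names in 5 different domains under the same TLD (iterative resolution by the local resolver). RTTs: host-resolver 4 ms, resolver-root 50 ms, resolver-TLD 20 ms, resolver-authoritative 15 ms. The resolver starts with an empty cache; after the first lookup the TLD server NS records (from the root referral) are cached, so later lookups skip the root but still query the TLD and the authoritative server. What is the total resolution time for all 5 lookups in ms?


Lookup 1 (cold cache): local + root + TLD + auth = 4 + 50 + 20 + 15 = 89 ms
Lookups 2..5 (TLD NS cached -> skip root; new domain -> still ask TLD and auth): local + TLD + auth = 4 + 20 + 15 = 39 ms each
Remaining 4 lookups: 4 * 39 = 156 ms
Total = 89 + 156 = 245 ms

245


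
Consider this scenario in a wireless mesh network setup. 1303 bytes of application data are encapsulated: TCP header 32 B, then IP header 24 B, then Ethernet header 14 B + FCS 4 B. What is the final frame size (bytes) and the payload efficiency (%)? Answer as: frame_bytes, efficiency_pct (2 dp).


TCP segment = 1303 + 32 = 1335 B
IP packet = 1335 + 24 = 1359 B
Ethernet frame = 1359 + 14 + 4 = 1377 B
Efficiency = app / frame = 1303 / 1377 = 0.946260 = 94.6260% -> 94.63% (2 dp)

1377, 94.63


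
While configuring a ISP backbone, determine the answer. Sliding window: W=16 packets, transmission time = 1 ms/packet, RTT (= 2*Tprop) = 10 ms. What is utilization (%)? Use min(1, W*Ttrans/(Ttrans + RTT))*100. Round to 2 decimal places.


Given: W = 16, Ttrans = 1 ms, RTT = 10 ms (= 2 * Tprop, Tprop = 5 ms)
Cycle time = Ttrans + RTT = 1 + 10 = 11 ms (first packet sent until its ACK returns)
W * Ttrans = 16 * 1 = 16 ms of sending per cycle
W * Ttrans / (Ttrans + RTT) = 16 / 11 = 1.454545
U = min(1, 1.454545) = 1.000000
U% = 100.00%

100.00


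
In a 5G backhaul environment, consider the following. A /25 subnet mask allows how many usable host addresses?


Given: subnet mask /25
Host bits = 32 - 25 = 7
Total addresses = 2^7 = 128
Usable hosts = 128 - 2 (network + broadcast) = 126

126


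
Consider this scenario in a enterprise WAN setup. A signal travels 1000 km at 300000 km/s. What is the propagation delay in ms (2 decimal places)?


Given: distance = 1000 km, speed = 300000 km/s
Delay = distance / speed = 1000 / 300000 seconds
Delay in ms = 1000 * 1000 / 300000
Delay = 3.3333 ms
Rounded to 2 dp = 3.33 ms

3.33


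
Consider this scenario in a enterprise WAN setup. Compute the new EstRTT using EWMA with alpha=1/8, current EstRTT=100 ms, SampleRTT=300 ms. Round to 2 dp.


Given: EstRTT = 100 ms, SampleRTT = 300 ms, alpha = 1/8
New EstRTT = (1 - alpha) * EstRTT + alpha * SampleRTT
(7/8) * 100 = 87.5
(1/8) * 300 = 37.5
New EstRTT = 87.5 + 37.5 = 125 ms -> 125.00 ms (2 dp)

125.00


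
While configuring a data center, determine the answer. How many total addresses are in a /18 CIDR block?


Given: CIDR prefix /18
Host bits = 32 - 18 = 14
Total addresses = 2^14 = 16384

16384


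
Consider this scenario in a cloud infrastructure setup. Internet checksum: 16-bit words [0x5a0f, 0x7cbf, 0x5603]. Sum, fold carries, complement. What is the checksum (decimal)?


Given words: [0x5a0f, 0x7cbf, 0x5603]
Step 1: Sum all words
Raw sum = 23055 + 31935 + 22019 = 77009
Step 2: Fold carry: (11473 + 1) = 11474
One's complement = ~11474 & 0xFFFF = 54061

54061


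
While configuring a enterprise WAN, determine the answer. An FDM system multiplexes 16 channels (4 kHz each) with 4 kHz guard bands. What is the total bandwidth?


Given: 16 channels, 4 kHz each, guard = 4 kHz
Channel bandwidth = 16 * 4 = 64 kHz
Guard bands = 15 gaps * 4 kHz = 60 kHz
Total = 64 + 60 = 124 kHz

124


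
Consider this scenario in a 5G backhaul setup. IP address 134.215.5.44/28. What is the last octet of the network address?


Given: IP = 134.215.5.44, prefix = /28
Subnet mask = 255.255.255.240
Last octet of IP: 44
Last octet of mask: 240
Network last octet = 44 AND 240 = 32

32


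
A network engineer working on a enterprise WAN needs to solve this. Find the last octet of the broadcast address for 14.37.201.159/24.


Given: IP = 14.37.201.159, prefix = /24
Host bits = 32 - 24 = 8
Network last octet = 159 AND mask = 0
Host part size = 2^8 - 1 = 255
Broadcast last octet = 0 OR 255 = 255

255


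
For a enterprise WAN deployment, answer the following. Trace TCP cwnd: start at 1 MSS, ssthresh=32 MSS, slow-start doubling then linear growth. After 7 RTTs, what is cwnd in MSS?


RTT 0: cwnd = 1 MSS (initial)
RTT 1: cwnd = 2 MSS (slow start, doubled)
RTT 2: cwnd = 4 MSS (slow start, doubled)
RTT 3: cwnd = 8 MSS (slow start, doubled)
RTT 4: cwnd = 16 MSS (slow start, doubled)
RTT 5: cwnd = 32 MSS (slow start, doubled)
RTT 6: cwnd = 33 MSS (congestion avoidance, +1)
RTT 7: cwnd = 34 MSS (congestion avoidance, +1)

34


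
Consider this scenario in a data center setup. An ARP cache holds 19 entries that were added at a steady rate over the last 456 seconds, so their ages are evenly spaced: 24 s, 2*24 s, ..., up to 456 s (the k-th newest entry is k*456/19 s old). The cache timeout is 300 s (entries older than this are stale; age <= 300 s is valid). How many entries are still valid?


Ages are k * 456/19 s for k = 1..19 (spacing = 24.0000 s).
Entry k is valid iff k * 456/19 <= 300 iff k <= 19 * 300 / 456 = 12.5000
n_valid = floor(12.5000) = 12
(n_stale = 19 - 12 = 7)

12


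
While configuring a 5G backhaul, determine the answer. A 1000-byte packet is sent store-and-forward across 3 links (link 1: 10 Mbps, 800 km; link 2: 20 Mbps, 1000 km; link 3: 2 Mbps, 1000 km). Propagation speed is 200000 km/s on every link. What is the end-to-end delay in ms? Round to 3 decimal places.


Packet = 1000 bytes = 8000 bits. Store-and-forward: sum (t_trans + t_prop) per link.
Link 1: t_trans = 8000/(10*10^6) s = 0.8000 ms; t_prop = 800/200000 s = 4.0000 ms; subtotal = 4.8000 ms
Link 2: t_trans = 8000/(20*10^6) s = 0.4000 ms; t_prop = 1000/200000 s = 5.0000 ms; subtotal = 5.4000 ms
Link 3: t_trans = 8000/(2*10^6) s = 4.0000 ms; t_prop = 1000/200000 s = 5.0000 ms; subtotal = 9.0000 ms
End-to-end = 4.8000 + 5.4000 + 9.0000 = 19.2000 ms -> 19.200 ms (3 dp)

19.200


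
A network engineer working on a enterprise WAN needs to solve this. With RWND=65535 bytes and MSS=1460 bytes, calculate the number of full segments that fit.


Given: RWND = 65535 bytes, MSS = 1460 bytes
Full segments = floor(RWND / MSS)
Full segments = floor(65535 / 1460)
Full segments = floor(44.887) = 44

44


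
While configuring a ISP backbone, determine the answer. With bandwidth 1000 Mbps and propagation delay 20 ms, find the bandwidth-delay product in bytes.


Given: bandwidth = 1000 Mbps, delay = 20 ms
BDP in bits = 1000 * 10^6 * 20 / 1000
BDP in bits = 20000000
BDP in bytes = 20000000 / 8 = 2500000

2500000


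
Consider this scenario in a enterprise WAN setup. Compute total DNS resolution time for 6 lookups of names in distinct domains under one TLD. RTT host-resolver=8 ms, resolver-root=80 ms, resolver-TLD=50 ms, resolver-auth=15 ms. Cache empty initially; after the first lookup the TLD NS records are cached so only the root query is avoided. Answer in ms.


Lookup 1 (cold cache): local + root + TLD + auth = 8 + 80 + 50 + 15 = 153 ms
Lookups 2..6 (TLD NS cached -> skip root; new domain -> still ask TLD and auth): local + TLD + auth = 8 + 50 + 15 = 73 ms each
Remaining 5 lookups: 5 * 73 = 365 ms
Total = 153 + 365 = 518 ms

518


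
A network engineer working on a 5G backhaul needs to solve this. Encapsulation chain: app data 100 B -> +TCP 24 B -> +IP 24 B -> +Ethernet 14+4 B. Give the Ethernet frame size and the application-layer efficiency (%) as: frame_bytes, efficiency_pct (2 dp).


TCP segment = 100 + 24 = 124 B
IP packet = 124 + 24 = 148 B
Ethernet frame = 148 + 14 + 4 = 166 B
Efficiency = app / frame = 100 / 166 = 0.602410 = 60.2410% -> 60.24% (2 dp)

166, 60.24


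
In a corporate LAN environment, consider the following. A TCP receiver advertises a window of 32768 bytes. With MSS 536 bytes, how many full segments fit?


Given: RWND = 32768 bytes, MSS = 536 bytes
Full segments = floor(RWND / MSS)
Full segments = floor(32768 / 536)
Full segments = floor(61.1343) = 61

61


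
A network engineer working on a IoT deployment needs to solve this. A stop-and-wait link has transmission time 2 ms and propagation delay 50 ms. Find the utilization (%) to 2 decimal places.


Given: Ttrans = 2 ms, Tprop = 50 ms
RTT = 2 * Tprop = 2 * 50 = 100 ms
U = Ttrans / (Ttrans + RTT)
U = 2 / (2 + 100)
U = 2 / 102 = 0.019608
U% = 1.96%

1.96


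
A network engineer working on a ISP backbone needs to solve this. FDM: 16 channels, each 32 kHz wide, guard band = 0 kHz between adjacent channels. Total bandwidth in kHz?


Given: 16 channels, 32 kHz each, guard = 0 kHz
Channel bandwidth = 16 * 32 = 512 kHz
Guard bands = 15 gaps * 0 kHz = 0 kHz
Total = 512 + 0 = 512 kHz

512


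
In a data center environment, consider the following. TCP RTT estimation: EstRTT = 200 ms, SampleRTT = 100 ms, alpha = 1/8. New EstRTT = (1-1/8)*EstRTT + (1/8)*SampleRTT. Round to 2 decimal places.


Given: EstRTT = 200 ms, SampleRTT = 100 ms, alpha = 1/8
New EstRTT = (1 - alpha) * EstRTT + alpha * SampleRTT
(7/8) * 200 = 175
(1/8) * 100 = 12.5
New EstRTT = 175 + 12.5 = 187.5 ms -> 187.50 ms (2 dp)

187.50


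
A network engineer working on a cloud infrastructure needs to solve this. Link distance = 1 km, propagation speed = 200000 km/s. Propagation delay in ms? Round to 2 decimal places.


Given: distance = 1 km, speed = 200000 km/s
Delay = distance / speed = 1 / 200000 seconds
Delay in ms = 1 * 1000 / 200000
Delay = 0.0050 ms
Rounded to 2 dp = 0.01 ms

0.01


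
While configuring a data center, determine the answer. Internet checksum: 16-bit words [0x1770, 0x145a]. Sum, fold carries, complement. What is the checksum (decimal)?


Given words: [0x1770, 0x145a]
Step 1: Sum all words
Raw sum = 6000 + 5210 = 11210
One's complement = ~11210 & 0xFFFF = 54325

54325


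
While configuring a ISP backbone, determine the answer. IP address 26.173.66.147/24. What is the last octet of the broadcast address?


Given: IP = 26.173.66.147, prefix = /24
Host bits = 32 - 24 = 8
Network last octet = 147 AND mask = 0
Host part size = 2^8 - 1 = 255
Broadcast last octet = 0 OR 255 = 255

255


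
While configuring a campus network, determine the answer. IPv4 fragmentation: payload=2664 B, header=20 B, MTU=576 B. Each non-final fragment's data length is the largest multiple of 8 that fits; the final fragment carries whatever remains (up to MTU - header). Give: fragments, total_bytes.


Max data per non-final fragment = floor((MTU - header)/8)*8 = floor((576 - 20)/8)*8 = floor(556/8)*8 = 552 B
Final fragment needs no 8-byte alignment: it can carry up to MTU - header = 556 B
Non-final fragments needed = ceil((payload - 556) / 552) = ceil(2108/552) = ceil(3.8188) = 4
Number of fragments = 4 + 1 = 5
Fragment sizes (data): 4 * 552 B + 456 B (last, 456 <= 556 OK)
Total bytes sent = payload + n_frags * header = 2664 + 5*20 = 2664 + 100 = 2764 B

5, 2764


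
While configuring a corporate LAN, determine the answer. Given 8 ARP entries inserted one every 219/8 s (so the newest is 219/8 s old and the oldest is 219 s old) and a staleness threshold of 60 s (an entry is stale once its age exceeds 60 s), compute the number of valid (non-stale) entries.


Ages are k * 219/8 s for k = 1..8 (spacing = 27.3750 s).
Entry k is valid iff k * 219/8 <= 60 iff k <= 8 * 60 / 219 = 2.1918
n_valid = floor(2.1918) = 2
(n_stale = 8 - 2 = 6)

2


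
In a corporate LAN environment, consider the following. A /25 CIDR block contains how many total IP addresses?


Given: CIDR prefix /25
Host bits = 32 - 25 = 7
Total addresses = 2^7 = 128

128


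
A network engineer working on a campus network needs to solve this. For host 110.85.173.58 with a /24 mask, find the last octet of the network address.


Given: IP = 110.85.173.58, prefix = /24
Subnet mask = 255.255.255.0
Last octet of IP: 58
Last octet of mask: 0
Network last octet = 58 AND 0 = 0

0


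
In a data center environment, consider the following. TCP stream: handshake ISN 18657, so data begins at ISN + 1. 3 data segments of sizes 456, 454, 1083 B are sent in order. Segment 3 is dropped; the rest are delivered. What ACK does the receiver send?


SYN uses sequence number 18657; first data byte = ISN + 1 = 18658.
Segment 1: SEQ = 18658, len = 456 B, covers [18658, 19113]
Segment 2: SEQ = 19114, len = 454 B, covers [19114, 19567]
Segment 3: SEQ = 19568, len = 1083 B, covers [19568, 20650] [LOST]
In-order data received: bytes [18658, 19567] (segments 1..2).
Segment 3 missing -> gap begins at byte 19568.
Cumulative ACK = next expected in-order byte = 18658 + 456 + 454 = 19568

19568


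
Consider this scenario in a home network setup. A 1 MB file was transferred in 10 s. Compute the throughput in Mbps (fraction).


Given: file = 1 MB, time = 10 s
File in Mb = 1 * 8 = 8 Mb
Throughput = 8 / 10 Mbps
Throughput = 4/5 Mbps

4/5


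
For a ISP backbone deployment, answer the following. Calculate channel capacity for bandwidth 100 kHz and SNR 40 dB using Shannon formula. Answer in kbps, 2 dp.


Given: B = 100 kHz, SNR = 40 dB
SNR linear = 10^(40/10) = 10000
1 + SNR = 10001
log2(10001) = 13.2878566418
C = 100 * 1000 * 13.2878566418 = 1328785.6642 bps
C = 1328.785664 kbps -> 1328.79 kbps (2 dp)

1328.79


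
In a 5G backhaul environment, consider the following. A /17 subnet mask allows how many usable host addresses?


Given: subnet mask /17
Host bits = 32 - 17 = 15
Total addresses = 2^15 = 32768
Usable hosts = 32768 - 2 (network + broadcast) = 32766

32766


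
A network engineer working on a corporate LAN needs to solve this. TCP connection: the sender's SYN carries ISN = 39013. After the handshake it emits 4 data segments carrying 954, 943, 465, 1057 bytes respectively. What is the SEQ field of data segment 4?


The SYN occupies sequence number ISN = 39013, so the first data byte is ISN + 1 = 39014.
SEQ of data segment i = (ISN + 1) + sum of payload sizes of segments 1..i-1.
Segment 1: SEQ = 39014, payload = 954 bytes
Segment 2: SEQ = 39968, payload = 943 bytes
Segment 3: SEQ = 40911, payload = 465 bytes
Segment 4: SEQ = 41376, payload = 1057 bytes
SEQ of segment 4 = 39014 + 954 + 943 + 465 = 41376

41376


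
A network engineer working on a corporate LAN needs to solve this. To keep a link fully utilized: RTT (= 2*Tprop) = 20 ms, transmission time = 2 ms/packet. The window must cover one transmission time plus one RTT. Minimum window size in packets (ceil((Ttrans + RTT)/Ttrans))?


Given: Ttrans = 2 ms, RTT = 20 ms (= 2 * Tprop, Tprop = 10 ms)
Time until first ACK returns = Ttrans + RTT = 2 + 20 = 22 ms
Need W * Ttrans >= Ttrans + RTT  ->  W >= (Ttrans + RTT) / Ttrans
(Ttrans + RTT) / Ttrans = 22 / 2 = 11
W_min = ceil(11) = 11

11


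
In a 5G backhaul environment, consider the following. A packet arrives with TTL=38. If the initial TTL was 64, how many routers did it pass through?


Given: initial TTL = 64, received TTL = 38
Hops = initial TTL - received TTL
Hops = 64 - 38 = 26

26


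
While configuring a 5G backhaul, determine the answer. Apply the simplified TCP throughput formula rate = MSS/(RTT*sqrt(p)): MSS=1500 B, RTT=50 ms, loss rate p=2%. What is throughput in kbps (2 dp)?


Given: MSS = 1500 bytes, RTT = 50 ms, loss = 2%
RTT in seconds = 50 / 1000 = 0.05
Loss rate = 2% = 0.02
sqrt(loss) = sqrt(0.02) = 0.141421356237
Throughput (bytes/s) = 1500 / (0.05 * 0.141421356237) = 212132.0344
Throughput (kbps) = 212132.0344 * 8 / 1000 = 1697.056275 -> 1697.06 kbps (2 dp)

1697.06


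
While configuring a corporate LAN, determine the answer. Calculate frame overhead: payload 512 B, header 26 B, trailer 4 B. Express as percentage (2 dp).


Given: payload = 512 B, header = 26 B, trailer = 4 B
Overhead bytes = header + trailer = 26 + 4 = 30
Total frame = payload + overhead = 512 + 30 = 542
Overhead % = 30 / 542 * 100 = 5.5351% -> 5.54% (2 dp)

5.54


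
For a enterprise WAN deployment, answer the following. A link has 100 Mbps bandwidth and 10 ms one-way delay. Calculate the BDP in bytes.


Given: bandwidth = 100 Mbps, delay = 10 ms
BDP in bits = 100 * 10^6 * 10 / 1000
BDP in bits = 1000000
BDP in bytes = 1000000 / 8 = 125000

125000


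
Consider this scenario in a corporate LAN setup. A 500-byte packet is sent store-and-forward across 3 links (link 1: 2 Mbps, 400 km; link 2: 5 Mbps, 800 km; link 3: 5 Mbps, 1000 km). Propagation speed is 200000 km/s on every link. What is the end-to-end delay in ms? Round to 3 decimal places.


Packet = 500 bytes = 4000 bits. Store-and-forward: sum (t_trans + t_prop) per link.
Link 1: t_trans = 4000/(2*10^6) s = 2.0000 ms; t_prop = 400/200000 s = 2.0000 ms; subtotal = 4.0000 ms
Link 2: t_trans = 4000/(5*10^6) s = 0.8000 ms; t_prop = 800/200000 s = 4.0000 ms; subtotal = 4.8000 ms
Link 3: t_trans = 4000/(5*10^6) s = 0.8000 ms; t_prop = 1000/200000 s = 5.0000 ms; subtotal = 5.8000 ms
End-to-end = 4.0000 + 4.8000 + 5.8000 = 14.6000 ms -> 14.600 ms (3 dp)

14.600


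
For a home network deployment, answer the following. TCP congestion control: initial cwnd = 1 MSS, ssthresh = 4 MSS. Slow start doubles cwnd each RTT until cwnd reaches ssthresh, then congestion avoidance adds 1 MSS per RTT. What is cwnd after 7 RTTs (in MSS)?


RTT 0: cwnd = 1 MSS (initial)
RTT 1: cwnd = 2 MSS (slow start, doubled)
RTT 2: cwnd = 4 MSS (slow start, doubled)
RTT 3: cwnd = 5 MSS (congestion avoidance, +1)
RTT 4: cwnd = 6 MSS (congestion avoidance, +1)
RTT 5: cwnd = 7 MSS (congestion avoidance, +1)
RTT 6: cwnd = 8 MSS (congestion avoidance, +1)
RTT 7: cwnd = 9 MSS (congestion avoidance, +1)

9


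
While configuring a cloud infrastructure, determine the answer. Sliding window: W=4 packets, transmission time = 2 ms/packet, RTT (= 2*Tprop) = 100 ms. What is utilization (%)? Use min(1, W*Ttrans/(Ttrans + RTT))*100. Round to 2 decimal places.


Given: W = 4, Ttrans = 2 ms, RTT = 100 ms (= 2 * Tprop, Tprop = 50 ms)
Cycle time = Ttrans + RTT = 2 + 100 = 102 ms (first packet sent until its ACK returns)
W * Ttrans = 4 * 2 = 8 ms of sending per cycle
W * Ttrans / (Ttrans + RTT) = 8 / 102 = 0.078431
U = min(1, 0.078431) = 0.078431
U% = 7.84%

7.84


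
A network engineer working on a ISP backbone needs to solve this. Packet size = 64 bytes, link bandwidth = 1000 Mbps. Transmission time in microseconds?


Given: packet = 64 bytes, bandwidth = 1000 Mbps
Packet in bits = 64 * 8 = 512 bits
Bandwidth = 1000 * 10^6 = 1000000000 bps
Time = 512 / 1000000000 seconds
Time in us = 512 * 10^6 / 1000000000 = 0.512

0.512


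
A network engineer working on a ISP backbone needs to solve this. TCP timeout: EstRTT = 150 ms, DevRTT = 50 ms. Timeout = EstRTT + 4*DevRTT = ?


Given: EstRTT = 150 ms, DevRTT = 50 ms
Timeout = EstRTT + 4 * DevRTT
4 * DevRTT = 4 * 50 = 200
Timeout = 150 + 200 = 350 ms

350


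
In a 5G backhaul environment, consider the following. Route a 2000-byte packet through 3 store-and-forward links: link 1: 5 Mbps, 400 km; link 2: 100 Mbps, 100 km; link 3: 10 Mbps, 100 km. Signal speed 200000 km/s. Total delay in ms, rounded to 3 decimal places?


Packet = 2000 bytes = 16000 bits. Store-and-forward: sum (t_trans + t_prop) per link.
Link 1: t_trans = 16000/(5*10^6) s = 3.2000 ms; t_prop = 400/200000 s = 2.0000 ms; subtotal = 5.2000 ms
Link 2: t_trans = 16000/(100*10^6) s = 0.1600 ms; t_prop = 100/200000 s = 0.5000 ms; subtotal = 0.6600 ms
Link 3: t_trans = 16000/(10*10^6) s = 1.6000 ms; t_prop = 100/200000 s = 0.5000 ms; subtotal = 2.1000 ms
End-to-end = 5.2000 + 0.6600 + 2.1000 = 7.9600 ms -> 7.960 ms (3 dp)

7.960


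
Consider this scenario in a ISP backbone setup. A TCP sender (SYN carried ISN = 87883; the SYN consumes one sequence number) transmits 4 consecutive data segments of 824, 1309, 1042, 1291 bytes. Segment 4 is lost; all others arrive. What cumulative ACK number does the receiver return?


SYN uses sequence number 87883; first data byte = ISN + 1 = 87884.
Segment 1: SEQ = 87884, len = 824 B, covers [87884, 88707]
Segment 2: SEQ = 88708, len = 1309 B, covers [88708, 90016]
Segment 3: SEQ = 90017, len = 1042 B, covers [90017, 91058]
Segment 4: SEQ = 91059, len = 1291 B, covers [91059, 92349] [LOST]
In-order data received: bytes [87884, 91058] (segments 1..3).
Segment 4 missing -> gap begins at byte 91059.
Cumulative ACK = next expected in-order byte = 87884 + 824 + 1309 + 1042 = 91059

91059


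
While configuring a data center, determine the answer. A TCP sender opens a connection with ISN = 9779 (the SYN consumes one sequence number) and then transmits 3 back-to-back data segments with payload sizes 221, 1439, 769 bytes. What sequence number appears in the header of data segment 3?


The SYN occupies sequence number ISN = 9779, so the first data byte is ISN + 1 = 9780.
SEQ of data segment i = (ISN + 1) + sum of payload sizes of segments 1..i-1.
Segment 1: SEQ = 9780, payload = 221 bytes
Segment 2: SEQ = 10001, payload = 1439 bytes
Segment 3: SEQ = 11440, payload = 769 bytes
SEQ of segment 3 = 9780 + 221 + 1439 = 11440

11440


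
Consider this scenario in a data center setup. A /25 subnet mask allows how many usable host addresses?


Given: subnet mask /25
Host bits = 32 - 25 = 7
Total addresses = 2^7 = 128
Usable hosts = 128 - 2 (network + broadcast) = 126

126


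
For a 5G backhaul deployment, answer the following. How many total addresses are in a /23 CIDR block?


Given: CIDR prefix /23
Host bits = 32 - 23 = 9
Total addresses = 2^9 = 512

512


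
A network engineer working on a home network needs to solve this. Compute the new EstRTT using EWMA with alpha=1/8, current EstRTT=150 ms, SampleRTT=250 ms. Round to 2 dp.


Given: EstRTT = 150 ms, SampleRTT = 250 ms, alpha = 1/8
New EstRTT = (1 - alpha) * EstRTT + alpha * SampleRTT
(7/8) * 150 = 131.25
(1/8) * 250 = 31.25
New EstRTT = 131.25 + 31.25 = 162.5 ms -> 162.50 ms (2 dp)

162.50


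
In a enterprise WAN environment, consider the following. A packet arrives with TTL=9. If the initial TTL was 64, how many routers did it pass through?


Given: initial TTL = 64, received TTL = 9
Hops = initial TTL - received TTL
Hops = 64 - 9 = 55

55


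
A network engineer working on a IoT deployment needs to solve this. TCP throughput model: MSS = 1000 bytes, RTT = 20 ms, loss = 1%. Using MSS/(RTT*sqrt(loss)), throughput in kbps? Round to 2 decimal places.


Given: MSS = 1000 bytes, RTT = 20 ms, loss = 1%
RTT in seconds = 20 / 1000 = 0.02
Loss rate = 1% = 0.01
sqrt(loss) = sqrt(0.01) = 0.1
Throughput (bytes/s) = 1000 / (0.02 * 0.1) = 500000.0000
Throughput (kbps) = 500000.0000 * 8 / 1000 = 4000.000000 -> 4000.00 kbps (2 dp)

4000.00


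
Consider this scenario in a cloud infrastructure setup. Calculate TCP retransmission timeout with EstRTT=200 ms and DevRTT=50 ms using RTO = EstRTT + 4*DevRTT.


Given: EstRTT = 200 ms, DevRTT = 50 ms
Timeout = EstRTT + 4 * DevRTT
4 * DevRTT = 4 * 50 = 200
Timeout = 200 + 200 = 400 ms

400


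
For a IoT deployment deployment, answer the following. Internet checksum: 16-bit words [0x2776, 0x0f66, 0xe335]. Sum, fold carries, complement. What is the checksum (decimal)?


Given words: [0x2776, 0x0f66, 0xe335]
Step 1: Sum all words
Raw sum = 10102 + 3942 + 58165 = 72209
Step 2: Fold carry: (6673 + 1) = 6674
One's complement = ~6674 & 0xFFFF = 58861

58861


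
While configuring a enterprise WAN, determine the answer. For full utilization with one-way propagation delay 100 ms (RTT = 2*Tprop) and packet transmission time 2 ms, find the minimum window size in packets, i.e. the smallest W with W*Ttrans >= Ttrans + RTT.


Given: Ttrans = 2 ms, RTT = 200 ms (= 2 * Tprop, Tprop = 100 ms)
Time until first ACK returns = Ttrans + RTT = 2 + 200 = 202 ms
Need W * Ttrans >= Ttrans + RTT  ->  W >= (Ttrans + RTT) / Ttrans
(Ttrans + RTT) / Ttrans = 202 / 2 = 101
W_min = ceil(101) = 101

101


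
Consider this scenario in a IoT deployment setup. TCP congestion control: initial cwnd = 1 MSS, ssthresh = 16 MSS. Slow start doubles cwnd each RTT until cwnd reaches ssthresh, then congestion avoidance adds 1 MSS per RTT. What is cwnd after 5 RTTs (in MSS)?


RTT 0: cwnd = 1 MSS (initial)
RTT 1: cwnd = 2 MSS (slow start, doubled)
RTT 2: cwnd = 4 MSS (slow start, doubled)
RTT 3: cwnd = 8 MSS (slow start, doubled)
RTT 4: cwnd = 16 MSS (slow start, doubled)
RTT 5: cwnd = 17 MSS (congestion avoidance, +1)

17


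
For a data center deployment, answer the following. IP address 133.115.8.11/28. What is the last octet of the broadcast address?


Given: IP = 133.115.8.11, prefix = /28
Host bits = 32 - 28 = 4
Network last octet = 11 AND mask = 0
Host part size = 2^4 - 1 = 15
Broadcast last octet = 0 OR 15 = 15

15


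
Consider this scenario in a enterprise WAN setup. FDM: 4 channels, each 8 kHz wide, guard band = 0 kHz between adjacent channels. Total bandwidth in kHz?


Given: 4 channels, 8 kHz each, guard = 0 kHz
Channel bandwidth = 4 * 8 = 32 kHz
Guard bands = 3 gaps * 0 kHz = 0 kHz
Total = 32 + 0 = 32 kHz

32


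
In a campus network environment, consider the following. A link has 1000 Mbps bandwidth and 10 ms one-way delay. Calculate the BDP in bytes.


Given: bandwidth = 1000 Mbps, delay = 10 ms
BDP in bits = 1000 * 10^6 * 10 / 1000
BDP in bits = 10000000
BDP in bytes = 10000000 / 8 = 1250000

1250000
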